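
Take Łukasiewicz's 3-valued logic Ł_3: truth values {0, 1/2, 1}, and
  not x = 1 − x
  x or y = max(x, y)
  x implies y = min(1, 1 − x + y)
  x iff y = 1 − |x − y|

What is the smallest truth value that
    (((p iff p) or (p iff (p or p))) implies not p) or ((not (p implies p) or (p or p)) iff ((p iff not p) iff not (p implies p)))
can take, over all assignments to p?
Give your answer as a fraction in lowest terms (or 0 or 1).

1/2

Take p = 1/2:
p iff p = 1/2 iff 1/2 = 1
p or p = 1/2 or 1/2 = 1/2
p iff (p or p) = 1/2 iff 1/2 = 1
(p iff p) or (p iff (p or p)) = 1 or 1 = 1
not p = not 1/2 = 1/2
((p iff p) or (p iff (p or p))) implies not p = 1 implies 1/2 = 1/2
p implies p = 1/2 implies 1/2 = 1
not (p implies p) = not 1 = 0
p or p = 1/2 or 1/2 = 1/2
not (p implies p) or (p or p) = 0 or 1/2 = 1/2
not p = not 1/2 = 1/2
p iff not p = 1/2 iff 1/2 = 1
p implies p = 1/2 implies 1/2 = 1
not (p implies p) = not 1 = 0
(p iff not p) iff not (p implies p) = 1 iff 0 = 0
(not (p implies p) or (p or p)) iff ((p iff not p) iff not (p implies p)) = 1/2 iff 0 = 1/2
(((p iff p) or (p iff (p or p))) implies not p) or ((not (p implies p) or (p or p)) iff ((p iff not p) iff not (p implies p))) = 1/2 or 1/2 = 1/2
No assignment yields a value below 1/2, so this is the minimum.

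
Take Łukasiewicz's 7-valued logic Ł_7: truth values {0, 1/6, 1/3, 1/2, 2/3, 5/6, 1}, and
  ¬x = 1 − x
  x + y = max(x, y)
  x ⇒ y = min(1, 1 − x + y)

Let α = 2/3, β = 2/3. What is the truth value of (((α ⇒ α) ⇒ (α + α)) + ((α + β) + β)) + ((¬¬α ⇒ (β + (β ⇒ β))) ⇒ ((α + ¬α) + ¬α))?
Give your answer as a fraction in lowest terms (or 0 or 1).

2/3

α ⇒ α = 2/3 ⇒ 2/3 = 1
α + α = 2/3 + 2/3 = 2/3
(α ⇒ α) ⇒ (α + α) = 1 ⇒ 2/3 = 2/3
α + β = 2/3 + 2/3 = 2/3
(α + β) + β = 2/3 + 2/3 = 2/3
((α ⇒ α) ⇒ (α + α)) + ((α + β) + β) = 2/3 + 2/3 = 2/3
¬α = ¬2/3 = 1/3
¬¬α = ¬1/3 = 2/3
β ⇒ β = 2/3 ⇒ 2/3 = 1
β + (β ⇒ β) = 2/3 + 1 = 1
¬¬α ⇒ (β + (β ⇒ β)) = 2/3 ⇒ 1 = 1
¬α = ¬2/3 = 1/3
α + ¬α = 2/3 + 1/3 = 2/3
¬α = ¬2/3 = 1/3
(α + ¬α) + ¬α = 2/3 + 1/3 = 2/3
(¬¬α ⇒ (β + (β ⇒ β))) ⇒ ((α + ¬α) + ¬α) = 1 ⇒ 2/3 = 2/3
(((α ⇒ α) ⇒ (α + α)) + ((α + β) + β)) + ((¬¬α ⇒ (β + (β ⇒ β))) ⇒ ((α + ¬α) + ¬α)) = 2/3 + 2/3 = 2/3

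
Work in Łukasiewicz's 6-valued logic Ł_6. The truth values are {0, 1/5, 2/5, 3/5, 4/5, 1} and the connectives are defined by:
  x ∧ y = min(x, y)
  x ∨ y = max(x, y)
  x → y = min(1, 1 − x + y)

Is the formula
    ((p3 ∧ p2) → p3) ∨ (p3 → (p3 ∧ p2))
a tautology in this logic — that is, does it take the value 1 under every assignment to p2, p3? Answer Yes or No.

Yes

At p2 = 4/5, p3 = 0, for instance:
p3 ∧ p2 = 0 ∧ 4/5 = 0
(p3 ∧ p2) → p3 = 0 → 0 = 1
p3 → (p3 ∧ p2) = 0 → 0 = 1
((p3 ∧ p2) → p3) ∨ (p3 → (p3 ∧ p2)) = 1 ∨ 1 = 1
and checking the remaining 35 assignments likewise gives ≥ 1 in every case.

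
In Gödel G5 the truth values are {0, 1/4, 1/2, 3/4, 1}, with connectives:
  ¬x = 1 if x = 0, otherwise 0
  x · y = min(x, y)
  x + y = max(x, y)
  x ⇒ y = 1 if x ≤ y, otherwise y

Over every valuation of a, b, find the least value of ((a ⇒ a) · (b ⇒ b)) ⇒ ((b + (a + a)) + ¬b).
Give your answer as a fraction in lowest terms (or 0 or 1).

Take a = 0, b = 1/4:
a ⇒ a = 0 ⇒ 0 = 1
b ⇒ b = 1/4 ⇒ 1/4 = 1
(a ⇒ a) · (b ⇒ b) = 1 · 1 = 1
a + a = 0 + 0 = 0
b + (a + a) = 1/4 + 0 = 1/4
¬b = ¬1/4 = 0
(b + (a + a)) + ¬b = 1/4 + 0 = 1/4
((a ⇒ a) · (b ⇒ b)) ⇒ ((b + (a + a)) + ¬b) = 1 ⇒ 1/4 = 1/4
No assignment yields a value below 1/4, so this is the minimum.

1/4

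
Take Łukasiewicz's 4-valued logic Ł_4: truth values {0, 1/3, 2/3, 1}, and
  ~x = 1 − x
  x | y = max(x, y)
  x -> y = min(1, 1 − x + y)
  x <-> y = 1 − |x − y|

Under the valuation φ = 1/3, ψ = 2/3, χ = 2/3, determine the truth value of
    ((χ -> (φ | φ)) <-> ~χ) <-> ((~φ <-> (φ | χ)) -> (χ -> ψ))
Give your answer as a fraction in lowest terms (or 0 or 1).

φ | φ = 1/3 | 1/3 = 1/3
χ -> (φ | φ) = 2/3 -> 1/3 = 2/3
~χ = ~2/3 = 1/3
(χ -> (φ | φ)) <-> ~χ = 2/3 <-> 1/3 = 2/3
~φ = ~1/3 = 2/3
φ | χ = 1/3 | 2/3 = 2/3
~φ <-> (φ | χ) = 2/3 <-> 2/3 = 1
χ -> ψ = 2/3 -> 2/3 = 1
(~φ <-> (φ | χ)) -> (χ -> ψ) = 1 -> 1 = 1
((χ -> (φ | φ)) <-> ~χ) <-> ((~φ <-> (φ | χ)) -> (χ -> ψ)) = 2/3 <-> 1 = 2/3

2/3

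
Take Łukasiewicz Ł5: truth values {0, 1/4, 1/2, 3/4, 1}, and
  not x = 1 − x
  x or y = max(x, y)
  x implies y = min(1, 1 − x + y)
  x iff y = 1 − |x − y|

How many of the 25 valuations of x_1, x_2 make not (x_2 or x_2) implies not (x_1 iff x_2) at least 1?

13

value 1: 13 assignments (counts)
value 3/4: 5 assignments
value 1/2: 4 assignments
value 1/4: 2 assignments
value 0: 1 assignment
So 13 of the 25 assignments meet the threshold.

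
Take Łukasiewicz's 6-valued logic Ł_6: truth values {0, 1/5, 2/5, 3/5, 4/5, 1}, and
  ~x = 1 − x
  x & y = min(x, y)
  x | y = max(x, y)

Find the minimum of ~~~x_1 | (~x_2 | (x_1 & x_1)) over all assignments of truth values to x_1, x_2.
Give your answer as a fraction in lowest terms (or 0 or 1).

3/5

Take x_1 = 2/5, x_2 = 2/5:
~x_1 = ~2/5 = 3/5
~~x_1 = ~3/5 = 2/5
~~~x_1 = ~2/5 = 3/5
~x_2 = ~2/5 = 3/5
x_1 & x_1 = 2/5 & 2/5 = 2/5
~x_2 | (x_1 & x_1) = 3/5 | 2/5 = 3/5
~~~x_1 | (~x_2 | (x_1 & x_1)) = 3/5 | 3/5 = 3/5
No assignment yields a value below 3/5, so this is the minimum.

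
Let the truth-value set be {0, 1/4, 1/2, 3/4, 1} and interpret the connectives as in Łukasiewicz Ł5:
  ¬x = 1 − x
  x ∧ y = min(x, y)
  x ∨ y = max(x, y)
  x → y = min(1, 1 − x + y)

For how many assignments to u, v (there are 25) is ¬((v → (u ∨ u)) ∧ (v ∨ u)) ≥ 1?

2

value 1: 2 assignments (counts)
value 3/4: 5 assignments
value 1/2: 7 assignments
value 1/4: 6 assignments
value 0: 5 assignments
So 2 of the 25 assignments meet the threshold.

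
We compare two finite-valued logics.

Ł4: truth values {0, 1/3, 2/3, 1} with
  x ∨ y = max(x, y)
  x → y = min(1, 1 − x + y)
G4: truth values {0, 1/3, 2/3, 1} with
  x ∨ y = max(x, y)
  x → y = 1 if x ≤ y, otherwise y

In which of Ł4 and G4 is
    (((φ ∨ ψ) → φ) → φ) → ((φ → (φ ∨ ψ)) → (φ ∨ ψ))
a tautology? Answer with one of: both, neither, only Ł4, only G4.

only Ł4

In Ł4: every assignment gives 1 — tautology.
In G4: at φ = 0, ψ = 1/3 the value is 1/3 — not a tautology.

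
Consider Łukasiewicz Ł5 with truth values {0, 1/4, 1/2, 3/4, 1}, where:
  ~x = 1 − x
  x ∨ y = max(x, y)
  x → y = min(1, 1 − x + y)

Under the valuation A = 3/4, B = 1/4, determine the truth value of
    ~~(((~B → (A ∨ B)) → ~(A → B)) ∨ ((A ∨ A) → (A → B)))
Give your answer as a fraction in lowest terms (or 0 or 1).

~B = ~1/4 = 3/4
A ∨ B = 3/4 ∨ 1/4 = 3/4
~B → (A ∨ B) = 3/4 → 3/4 = 1
A → B = 3/4 → 1/4 = 1/2
~(A → B) = ~1/2 = 1/2
(~B → (A ∨ B)) → ~(A → B) = 1 → 1/2 = 1/2
A ∨ A = 3/4 ∨ 3/4 = 3/4
A → B = 3/4 → 1/4 = 1/2
(A ∨ A) → (A → B) = 3/4 → 1/2 = 3/4
((~B → (A ∨ B)) → ~(A → B)) ∨ ((A ∨ A) → (A → B)) = 1/2 ∨ 3/4 = 3/4
~(((~B → (A ∨ B)) → ~(A → B)) ∨ ((A ∨ A) → (A → B))) = ~3/4 = 1/4
~~(((~B → (A ∨ B)) → ~(A → B)) ∨ ((A ∨ A) → (A → B))) = ~1/4 = 3/4

3/4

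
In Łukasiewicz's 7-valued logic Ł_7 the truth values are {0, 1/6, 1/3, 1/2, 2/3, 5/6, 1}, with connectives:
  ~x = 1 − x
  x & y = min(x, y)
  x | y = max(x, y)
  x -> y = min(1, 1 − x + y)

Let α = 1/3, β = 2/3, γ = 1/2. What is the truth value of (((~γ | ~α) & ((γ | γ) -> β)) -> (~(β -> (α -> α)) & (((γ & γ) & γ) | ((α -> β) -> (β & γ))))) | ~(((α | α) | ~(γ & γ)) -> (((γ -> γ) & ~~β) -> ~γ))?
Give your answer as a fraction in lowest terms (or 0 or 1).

~γ = ~1/2 = 1/2
~α = ~1/3 = 2/3
~γ | ~α = 1/2 | 2/3 = 2/3
γ | γ = 1/2 | 1/2 = 1/2
(γ | γ) -> β = 1/2 -> 2/3 = 1
(~γ | ~α) & ((γ | γ) -> β) = 2/3 & 1 = 2/3
α -> α = 1/3 -> 1/3 = 1
β -> (α -> α) = 2/3 -> 1 = 1
~(β -> (α -> α)) = ~1 = 0
γ & γ = 1/2 & 1/2 = 1/2
(γ & γ) & γ = 1/2 & 1/2 = 1/2
α -> β = 1/3 -> 2/3 = 1
β & γ = 2/3 & 1/2 = 1/2
(α -> β) -> (β & γ) = 1 -> 1/2 = 1/2
((γ & γ) & γ) | ((α -> β) -> (β & γ)) = 1/2 | 1/2 = 1/2
~(β -> (α -> α)) & (((γ & γ) & γ) | ((α -> β) -> (β & γ))) = 0 & 1/2 = 0
((~γ | ~α) & ((γ | γ) -> β)) -> (~(β -> (α -> α)) & (((γ & γ) & γ) | ((α -> β) -> (β & γ)))) = 2/3 -> 0 = 1/3
α | α = 1/3 | 1/3 = 1/3
γ & γ = 1/2 & 1/2 = 1/2
~(γ & γ) = ~1/2 = 1/2
(α | α) | ~(γ & γ) = 1/3 | 1/2 = 1/2
γ -> γ = 1/2 -> 1/2 = 1
~β = ~2/3 = 1/3
~~β = ~1/3 = 2/3
(γ -> γ) & ~~β = 1 & 2/3 = 2/3
~γ = ~1/2 = 1/2
((γ -> γ) & ~~β) -> ~γ = 2/3 -> 1/2 = 5/6
((α | α) | ~(γ & γ)) -> (((γ -> γ) & ~~β) -> ~γ) = 1/2 -> 5/6 = 1
~(((α | α) | ~(γ & γ)) -> (((γ -> γ) & ~~β) -> ~γ)) = ~1 = 0
(((~γ | ~α) & ((γ | γ) -> β)) -> (~(β -> (α -> α)) & (((γ & γ) & γ) | ((α -> β) -> (β & γ))))) | ~(((α | α) | ~(γ & γ)) -> (((γ -> γ) & ~~β) -> ~γ)) = 1/3 | 0 = 1/3

1/3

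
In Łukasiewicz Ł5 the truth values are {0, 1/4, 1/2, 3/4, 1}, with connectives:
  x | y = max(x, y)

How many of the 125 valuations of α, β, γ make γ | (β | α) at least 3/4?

value 1: 61 assignments (counts)
value 3/4: 37 assignments (counts)
value 1/2: 19 assignments
value 1/4: 7 assignments
value 0: 1 assignment
So 98 of the 125 assignments meet the threshold.

98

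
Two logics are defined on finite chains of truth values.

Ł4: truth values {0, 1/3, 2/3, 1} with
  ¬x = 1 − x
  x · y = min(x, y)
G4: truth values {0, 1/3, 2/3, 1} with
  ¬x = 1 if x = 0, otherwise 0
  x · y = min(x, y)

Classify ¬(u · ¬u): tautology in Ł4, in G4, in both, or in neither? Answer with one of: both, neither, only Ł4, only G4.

In Ł4: at u = 1/3 the value is 2/3 — not a tautology.
In G4: every assignment gives 1 — tautology.

only G4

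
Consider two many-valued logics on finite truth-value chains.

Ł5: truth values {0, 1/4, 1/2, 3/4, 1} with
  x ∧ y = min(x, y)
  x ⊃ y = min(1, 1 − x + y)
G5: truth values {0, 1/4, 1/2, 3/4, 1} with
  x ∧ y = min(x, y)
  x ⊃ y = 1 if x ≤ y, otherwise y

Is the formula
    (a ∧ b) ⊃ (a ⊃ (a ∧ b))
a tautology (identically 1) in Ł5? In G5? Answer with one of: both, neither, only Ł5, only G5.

both

In Ł5: every assignment gives 1 — tautology.
In G5: every assignment gives 1 — tautology.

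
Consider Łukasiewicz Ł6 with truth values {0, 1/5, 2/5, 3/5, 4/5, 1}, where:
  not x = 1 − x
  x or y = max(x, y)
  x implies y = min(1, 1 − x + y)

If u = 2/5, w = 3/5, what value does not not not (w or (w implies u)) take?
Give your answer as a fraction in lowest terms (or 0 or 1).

w implies u = 3/5 implies 2/5 = 4/5
w or (w implies u) = 3/5 or 4/5 = 4/5
not (w or (w implies u)) = not 4/5 = 1/5
not not (w or (w implies u)) = not 1/5 = 4/5
not not not (w or (w implies u)) = not 4/5 = 1/5

1/5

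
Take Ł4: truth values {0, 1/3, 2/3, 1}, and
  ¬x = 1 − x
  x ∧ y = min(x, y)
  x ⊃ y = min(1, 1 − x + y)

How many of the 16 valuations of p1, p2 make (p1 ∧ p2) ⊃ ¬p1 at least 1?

p1 = 0, p2 = 0 ↦ 1  ≥
p1 = 0, p2 = 1/3 ↦ 1  ≥
p1 = 0, p2 = 2/3 ↦ 1  ≥
p1 = 0, p2 = 1 ↦ 1  ≥
p1 = 1/3, p2 = 0 ↦ 1  ≥
p1 = 1/3, p2 = 1/3 ↦ 1  ≥
p1 = 1/3, p2 = 2/3 ↦ 1  ≥
p1 = 1/3, p2 = 1 ↦ 1  ≥
p1 = 2/3, p2 = 0 ↦ 1  ≥
p1 = 2/3, p2 = 1/3 ↦ 1  ≥
p1 = 2/3, p2 = 2/3 ↦ 2/3  <
p1 = 2/3, p2 = 1 ↦ 2/3  <
p1 = 1, p2 = 0 ↦ 1  ≥
p1 = 1, p2 = 1/3 ↦ 2/3  <
p1 = 1, p2 = 2/3 ↦ 1/3  <
p1 = 1, p2 = 1 ↦ 0  <
So 11 of the 16 assignments meet the threshold.

11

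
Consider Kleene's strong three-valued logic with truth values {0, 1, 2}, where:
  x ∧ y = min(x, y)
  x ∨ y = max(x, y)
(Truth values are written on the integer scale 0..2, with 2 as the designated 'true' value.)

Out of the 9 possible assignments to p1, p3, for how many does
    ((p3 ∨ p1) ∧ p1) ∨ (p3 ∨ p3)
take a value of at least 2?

p1 = 0, p3 = 0 ↦ 0  <
p1 = 0, p3 = 1 ↦ 1  <
p1 = 0, p3 = 2 ↦ 2  ≥
p1 = 1, p3 = 0 ↦ 1  <
p1 = 1, p3 = 1 ↦ 1  <
p1 = 1, p3 = 2 ↦ 2  ≥
p1 = 2, p3 = 0 ↦ 2  ≥
p1 = 2, p3 = 1 ↦ 2  ≥
p1 = 2, p3 = 2 ↦ 2  ≥
So 5 of the 9 assignments meet the threshold.

5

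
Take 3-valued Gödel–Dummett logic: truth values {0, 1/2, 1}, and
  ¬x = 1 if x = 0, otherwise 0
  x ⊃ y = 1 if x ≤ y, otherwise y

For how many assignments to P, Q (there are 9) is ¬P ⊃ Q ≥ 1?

P = 0, Q = 0 ↦ 0  <
P = 0, Q = 1/2 ↦ 1/2  <
P = 0, Q = 1 ↦ 1  ≥
P = 1/2, Q = 0 ↦ 1  ≥
P = 1/2, Q = 1/2 ↦ 1  ≥
P = 1/2, Q = 1 ↦ 1  ≥
P = 1, Q = 0 ↦ 1  ≥
P = 1, Q = 1/2 ↦ 1  ≥
P = 1, Q = 1 ↦ 1  ≥
So 7 of the 9 assignments meet the threshold.

7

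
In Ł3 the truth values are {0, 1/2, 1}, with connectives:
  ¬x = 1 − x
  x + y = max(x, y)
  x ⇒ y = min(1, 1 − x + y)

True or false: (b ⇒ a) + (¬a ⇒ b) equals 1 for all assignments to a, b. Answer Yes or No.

Counterexample: take a = 0, b = 1/2.
b ⇒ a = 1/2 ⇒ 0 = 1/2
¬a = ¬0 = 1
¬a ⇒ b = 1 ⇒ 1/2 = 1/2
(b ⇒ a) + (¬a ⇒ b) = 1/2 + 1/2 = 1/2
This gives 1/2 ≠ 1.

No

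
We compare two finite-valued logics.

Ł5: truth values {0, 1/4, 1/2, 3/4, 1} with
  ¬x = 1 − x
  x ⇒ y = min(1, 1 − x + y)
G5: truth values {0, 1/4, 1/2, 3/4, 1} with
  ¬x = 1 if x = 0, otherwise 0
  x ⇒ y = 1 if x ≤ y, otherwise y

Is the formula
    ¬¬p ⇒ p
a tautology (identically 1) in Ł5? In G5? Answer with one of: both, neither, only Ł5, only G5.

only Ł5

In Ł5: every assignment gives 1 — tautology.
In G5: at p = 1/4 the value is 1/4 — not a tautology.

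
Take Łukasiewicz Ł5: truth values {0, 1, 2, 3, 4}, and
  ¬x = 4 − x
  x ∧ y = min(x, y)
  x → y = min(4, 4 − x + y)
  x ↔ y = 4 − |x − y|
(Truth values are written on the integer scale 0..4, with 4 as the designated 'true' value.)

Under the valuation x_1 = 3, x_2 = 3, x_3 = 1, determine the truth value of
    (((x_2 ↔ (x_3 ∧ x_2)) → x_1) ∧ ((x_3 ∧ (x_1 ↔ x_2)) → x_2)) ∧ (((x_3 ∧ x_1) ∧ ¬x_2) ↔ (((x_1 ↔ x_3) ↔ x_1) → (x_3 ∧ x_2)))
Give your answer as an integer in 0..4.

x_3 ∧ x_2 = 1 ∧ 3 = 1
x_2 ↔ (x_3 ∧ x_2) = 3 ↔ 1 = 2
(x_2 ↔ (x_3 ∧ x_2)) → x_1 = 2 → 3 = 4
x_1 ↔ x_2 = 3 ↔ 3 = 4
x_3 ∧ (x_1 ↔ x_2) = 1 ∧ 4 = 1
(x_3 ∧ (x_1 ↔ x_2)) → x_2 = 1 → 3 = 4
((x_2 ↔ (x_3 ∧ x_2)) → x_1) ∧ ((x_3 ∧ (x_1 ↔ x_2)) → x_2) = 4 ∧ 4 = 4
x_3 ∧ x_1 = 1 ∧ 3 = 1
¬x_2 = ¬3 = 1
(x_3 ∧ x_1) ∧ ¬x_2 = 1 ∧ 1 = 1
x_1 ↔ x_3 = 3 ↔ 1 = 2
(x_1 ↔ x_3) ↔ x_1 = 2 ↔ 3 = 3
x_3 ∧ x_2 = 1 ∧ 3 = 1
((x_1 ↔ x_3) ↔ x_1) → (x_3 ∧ x_2) = 3 → 1 = 2
((x_3 ∧ x_1) ∧ ¬x_2) ↔ (((x_1 ↔ x_3) ↔ x_1) → (x_3 ∧ x_2)) = 1 ↔ 2 = 3
(((x_2 ↔ (x_3 ∧ x_2)) → x_1) ∧ ((x_3 ∧ (x_1 ↔ x_2)) → x_2)) ∧ (((x_3 ∧ x_1) ∧ ¬x_2) ↔ (((x_1 ↔ x_3) ↔ x_1) → (x_3 ∧ x_2))) = 4 ∧ 3 = 3

3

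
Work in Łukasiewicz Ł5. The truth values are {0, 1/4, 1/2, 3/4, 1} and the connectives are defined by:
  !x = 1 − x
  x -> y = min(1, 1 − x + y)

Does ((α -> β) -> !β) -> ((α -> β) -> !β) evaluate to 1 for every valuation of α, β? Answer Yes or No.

Yes

At α = 1/4, β = 1/4, for instance:
α -> β = 1/4 -> 1/4 = 1
!β = !1/4 = 3/4
(α -> β) -> !β = 1 -> 3/4 = 3/4
((α -> β) -> !β) -> ((α -> β) -> !β) = 3/4 -> 3/4 = 1
and checking the remaining 24 assignments likewise gives ≥ 1 in every case.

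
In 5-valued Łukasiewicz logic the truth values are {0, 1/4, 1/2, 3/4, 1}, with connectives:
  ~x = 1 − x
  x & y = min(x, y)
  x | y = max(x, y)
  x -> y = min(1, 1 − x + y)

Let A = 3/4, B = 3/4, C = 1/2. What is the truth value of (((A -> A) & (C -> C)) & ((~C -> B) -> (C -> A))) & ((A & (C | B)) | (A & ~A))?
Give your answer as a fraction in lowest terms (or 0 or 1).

A -> A = 3/4 -> 3/4 = 1
C -> C = 1/2 -> 1/2 = 1
(A -> A) & (C -> C) = 1 & 1 = 1
~C = ~1/2 = 1/2
~C -> B = 1/2 -> 3/4 = 1
C -> A = 1/2 -> 3/4 = 1
(~C -> B) -> (C -> A) = 1 -> 1 = 1
((A -> A) & (C -> C)) & ((~C -> B) -> (C -> A)) = 1 & 1 = 1
C | B = 1/2 | 3/4 = 3/4
A & (C | B) = 3/4 & 3/4 = 3/4
~A = ~3/4 = 1/4
A & ~A = 3/4 & 1/4 = 1/4
(A & (C | B)) | (A & ~A) = 3/4 | 1/4 = 3/4
(((A -> A) & (C -> C)) & ((~C -> B) -> (C -> A))) & ((A & (C | B)) | (A & ~A)) = 1 & 3/4 = 3/4

3/4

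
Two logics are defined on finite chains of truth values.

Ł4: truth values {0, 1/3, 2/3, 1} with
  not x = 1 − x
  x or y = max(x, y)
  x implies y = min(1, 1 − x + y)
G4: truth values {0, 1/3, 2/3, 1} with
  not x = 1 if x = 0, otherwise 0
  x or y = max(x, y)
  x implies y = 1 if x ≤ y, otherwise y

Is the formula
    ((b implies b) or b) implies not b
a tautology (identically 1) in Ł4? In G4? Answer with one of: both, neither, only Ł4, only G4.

In Ł4: at b = 1/3 the value is 2/3 — not a tautology.
In G4: at b = 1/3 the value is 0 — not a tautology.

neither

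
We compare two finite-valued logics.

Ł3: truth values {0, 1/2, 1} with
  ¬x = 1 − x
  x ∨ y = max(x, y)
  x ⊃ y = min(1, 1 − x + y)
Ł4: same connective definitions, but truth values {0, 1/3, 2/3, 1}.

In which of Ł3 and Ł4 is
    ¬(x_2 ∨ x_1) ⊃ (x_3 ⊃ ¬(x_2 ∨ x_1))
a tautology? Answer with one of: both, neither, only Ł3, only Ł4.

both

In Ł3: every assignment gives 1 — tautology.
In Ł4: every assignment gives 1 — tautology.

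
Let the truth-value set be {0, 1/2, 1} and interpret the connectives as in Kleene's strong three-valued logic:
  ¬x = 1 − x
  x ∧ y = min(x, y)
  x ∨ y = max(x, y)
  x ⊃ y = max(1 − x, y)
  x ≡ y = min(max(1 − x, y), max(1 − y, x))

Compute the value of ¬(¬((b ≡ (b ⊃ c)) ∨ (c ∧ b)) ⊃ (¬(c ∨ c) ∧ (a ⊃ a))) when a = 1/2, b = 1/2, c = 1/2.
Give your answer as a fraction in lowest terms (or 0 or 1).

b ⊃ c = 1/2 ⊃ 1/2 = 1/2
b ≡ (b ⊃ c) = 1/2 ≡ 1/2 = 1/2
c ∧ b = 1/2 ∧ 1/2 = 1/2
(b ≡ (b ⊃ c)) ∨ (c ∧ b) = 1/2 ∨ 1/2 = 1/2
¬((b ≡ (b ⊃ c)) ∨ (c ∧ b)) = ¬1/2 = 1/2
c ∨ c = 1/2 ∨ 1/2 = 1/2
¬(c ∨ c) = ¬1/2 = 1/2
a ⊃ a = 1/2 ⊃ 1/2 = 1/2
¬(c ∨ c) ∧ (a ⊃ a) = 1/2 ∧ 1/2 = 1/2
¬((b ≡ (b ⊃ c)) ∨ (c ∧ b)) ⊃ (¬(c ∨ c) ∧ (a ⊃ a)) = 1/2 ⊃ 1/2 = 1/2
¬(¬((b ≡ (b ⊃ c)) ∨ (c ∧ b)) ⊃ (¬(c ∨ c) ∧ (a ⊃ a))) = ¬1/2 = 1/2

1/2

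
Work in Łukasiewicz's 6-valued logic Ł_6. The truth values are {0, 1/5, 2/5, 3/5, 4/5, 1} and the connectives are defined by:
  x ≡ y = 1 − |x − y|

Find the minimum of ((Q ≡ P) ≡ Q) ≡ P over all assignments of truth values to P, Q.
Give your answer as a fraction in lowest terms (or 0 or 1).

Take P = 0, Q = 2/5:
Q ≡ P = 2/5 ≡ 0 = 3/5
(Q ≡ P) ≡ Q = 3/5 ≡ 2/5 = 4/5
((Q ≡ P) ≡ Q) ≡ P = 4/5 ≡ 0 = 1/5
No assignment yields a value below 1/5, so this is the minimum.

1/5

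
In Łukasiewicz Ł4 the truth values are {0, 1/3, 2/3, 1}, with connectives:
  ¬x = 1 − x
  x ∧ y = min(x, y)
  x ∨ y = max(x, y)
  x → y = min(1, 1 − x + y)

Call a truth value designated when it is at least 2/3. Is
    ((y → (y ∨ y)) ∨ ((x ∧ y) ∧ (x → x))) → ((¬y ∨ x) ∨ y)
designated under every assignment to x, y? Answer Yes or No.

x = 0, y = 0 ↦ 1
x = 0, y = 1/3 ↦ 2/3
x = 0, y = 2/3 ↦ 2/3
x = 0, y = 1 ↦ 1
x = 1/3, y = 0 ↦ 1
x = 1/3, y = 1/3 ↦ 2/3
x = 1/3, y = 2/3 ↦ 2/3
x = 1/3, y = 1 ↦ 1
x = 2/3, y = 0 ↦ 1
x = 2/3, y = 1/3 ↦ 2/3
x = 2/3, y = 2/3 ↦ 2/3
x = 2/3, y = 1 ↦ 1
x = 1, y = 0 ↦ 1
x = 1, y = 1/3 ↦ 1
x = 1, y = 2/3 ↦ 1
x = 1, y = 1 ↦ 1
Every assignment gives a value ≥ 2/3.

Yes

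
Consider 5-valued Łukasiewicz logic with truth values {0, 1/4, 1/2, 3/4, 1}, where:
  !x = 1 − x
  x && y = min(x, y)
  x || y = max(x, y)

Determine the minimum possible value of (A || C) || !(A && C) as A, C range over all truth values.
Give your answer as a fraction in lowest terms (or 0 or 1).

1/2

Take A = 1/2, C = 1/2:
A || C = 1/2 || 1/2 = 1/2
A && C = 1/2 && 1/2 = 1/2
!(A && C) = !1/2 = 1/2
(A || C) || !(A && C) = 1/2 || 1/2 = 1/2
No assignment yields a value below 1/2, so this is the minimum.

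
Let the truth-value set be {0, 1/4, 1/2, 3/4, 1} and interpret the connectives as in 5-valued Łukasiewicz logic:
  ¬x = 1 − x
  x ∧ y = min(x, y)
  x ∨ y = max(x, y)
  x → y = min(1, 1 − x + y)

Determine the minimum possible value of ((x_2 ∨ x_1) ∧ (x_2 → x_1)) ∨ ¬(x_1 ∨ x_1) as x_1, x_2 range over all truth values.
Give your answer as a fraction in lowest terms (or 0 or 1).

Take x_1 = 1/2, x_2 = 0:
x_2 ∨ x_1 = 0 ∨ 1/2 = 1/2
x_2 → x_1 = 0 → 1/2 = 1
(x_2 ∨ x_1) ∧ (x_2 → x_1) = 1/2 ∧ 1 = 1/2
x_1 ∨ x_1 = 1/2 ∨ 1/2 = 1/2
¬(x_1 ∨ x_1) = ¬1/2 = 1/2
((x_2 ∨ x_1) ∧ (x_2 → x_1)) ∨ ¬(x_1 ∨ x_1) = 1/2 ∨ 1/2 = 1/2
No assignment yields a value below 1/2, so this is the minimum.

1/2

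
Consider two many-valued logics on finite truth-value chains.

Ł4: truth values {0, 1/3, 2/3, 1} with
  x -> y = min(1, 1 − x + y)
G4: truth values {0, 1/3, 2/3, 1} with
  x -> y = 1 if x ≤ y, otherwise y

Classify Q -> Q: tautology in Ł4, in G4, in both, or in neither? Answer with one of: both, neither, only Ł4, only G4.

both

In Ł4: every assignment gives 1 — tautology.
In G4: every assignment gives 1 — tautology.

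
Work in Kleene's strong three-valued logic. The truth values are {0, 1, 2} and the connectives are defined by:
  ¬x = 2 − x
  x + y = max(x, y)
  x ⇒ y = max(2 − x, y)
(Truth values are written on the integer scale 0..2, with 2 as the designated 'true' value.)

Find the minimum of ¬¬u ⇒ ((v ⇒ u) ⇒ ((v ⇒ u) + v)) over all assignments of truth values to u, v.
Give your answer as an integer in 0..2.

1

Take u = 1, v = 1:
¬u = ¬1 = 1
¬¬u = ¬1 = 1
v ⇒ u = 1 ⇒ 1 = 1
v ⇒ u = 1 ⇒ 1 = 1
(v ⇒ u) + v = 1 + 1 = 1
(v ⇒ u) ⇒ ((v ⇒ u) + v) = 1 ⇒ 1 = 1
¬¬u ⇒ ((v ⇒ u) ⇒ ((v ⇒ u) + v)) = 1 ⇒ 1 = 1
No assignment yields a value below 1, so this is the minimum.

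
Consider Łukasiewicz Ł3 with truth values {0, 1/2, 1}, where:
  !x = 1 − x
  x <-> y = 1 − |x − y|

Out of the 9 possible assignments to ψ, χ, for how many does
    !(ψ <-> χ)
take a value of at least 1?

ψ = 0, χ = 0 ↦ 0  <
ψ = 0, χ = 1/2 ↦ 1/2  <
ψ = 0, χ = 1 ↦ 1  ≥
ψ = 1/2, χ = 0 ↦ 1/2  <
ψ = 1/2, χ = 1/2 ↦ 0  <
ψ = 1/2, χ = 1 ↦ 1/2  <
ψ = 1, χ = 0 ↦ 1  ≥
ψ = 1, χ = 1/2 ↦ 1/2  <
ψ = 1, χ = 1 ↦ 0  <
So 2 of the 9 assignments meet the threshold.

2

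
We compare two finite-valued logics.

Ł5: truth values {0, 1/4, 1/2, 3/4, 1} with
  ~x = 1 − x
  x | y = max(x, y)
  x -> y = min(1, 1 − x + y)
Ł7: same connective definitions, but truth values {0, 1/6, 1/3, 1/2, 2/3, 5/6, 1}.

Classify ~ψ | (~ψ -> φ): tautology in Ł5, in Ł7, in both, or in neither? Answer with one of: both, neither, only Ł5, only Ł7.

In Ł5: at φ = 0, ψ = 1/4 the value is 3/4 — not a tautology.
In Ł7: at φ = 0, ψ = 1/6 the value is 5/6 — not a tautology.

neither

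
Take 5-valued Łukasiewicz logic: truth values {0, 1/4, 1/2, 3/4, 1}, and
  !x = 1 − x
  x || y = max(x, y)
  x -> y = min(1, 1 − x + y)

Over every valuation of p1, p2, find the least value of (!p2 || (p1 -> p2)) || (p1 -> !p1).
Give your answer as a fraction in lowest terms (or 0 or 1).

1/2

Take p1 = 1, p2 = 1/2:
!p2 = !1/2 = 1/2
p1 -> p2 = 1 -> 1/2 = 1/2
!p2 || (p1 -> p2) = 1/2 || 1/2 = 1/2
!p1 = !1 = 0
p1 -> !p1 = 1 -> 0 = 0
(!p2 || (p1 -> p2)) || (p1 -> !p1) = 1/2 || 0 = 1/2
No assignment yields a value below 1/2, so this is the minimum.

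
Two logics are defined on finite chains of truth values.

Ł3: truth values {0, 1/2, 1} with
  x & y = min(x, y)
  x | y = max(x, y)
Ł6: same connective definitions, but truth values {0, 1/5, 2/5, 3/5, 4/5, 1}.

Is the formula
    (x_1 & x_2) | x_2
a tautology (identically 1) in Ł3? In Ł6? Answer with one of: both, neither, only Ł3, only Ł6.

In Ł3: at x_1 = 0, x_2 = 0 the value is 0 — not a tautology.
In Ł6: at x_1 = 0, x_2 = 0 the value is 0 — not a tautology.

neither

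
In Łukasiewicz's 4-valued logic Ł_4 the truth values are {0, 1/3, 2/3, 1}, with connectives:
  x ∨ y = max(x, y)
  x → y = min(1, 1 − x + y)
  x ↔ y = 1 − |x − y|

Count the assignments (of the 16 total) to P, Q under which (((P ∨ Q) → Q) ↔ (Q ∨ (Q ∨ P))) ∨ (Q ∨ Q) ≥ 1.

P = 0, Q = 0 ↦ 0  <
P = 0, Q = 1/3 ↦ 1/3  <
P = 0, Q = 2/3 ↦ 2/3  <
P = 0, Q = 1 ↦ 1  ≥
P = 1/3, Q = 0 ↦ 2/3  <
P = 1/3, Q = 1/3 ↦ 1/3  <
P = 1/3, Q = 2/3 ↦ 2/3  <
P = 1/3, Q = 1 ↦ 1  ≥
P = 2/3, Q = 0 ↦ 2/3  <
P = 2/3, Q = 1/3 ↦ 1  ≥
P = 2/3, Q = 2/3 ↦ 2/3  <
P = 2/3, Q = 1 ↦ 1  ≥
P = 1, Q = 0 ↦ 0  <
P = 1, Q = 1/3 ↦ 1/3  <
P = 1, Q = 2/3 ↦ 2/3  <
P = 1, Q = 1 ↦ 1  ≥
So 5 of the 16 assignments meet the threshold.

5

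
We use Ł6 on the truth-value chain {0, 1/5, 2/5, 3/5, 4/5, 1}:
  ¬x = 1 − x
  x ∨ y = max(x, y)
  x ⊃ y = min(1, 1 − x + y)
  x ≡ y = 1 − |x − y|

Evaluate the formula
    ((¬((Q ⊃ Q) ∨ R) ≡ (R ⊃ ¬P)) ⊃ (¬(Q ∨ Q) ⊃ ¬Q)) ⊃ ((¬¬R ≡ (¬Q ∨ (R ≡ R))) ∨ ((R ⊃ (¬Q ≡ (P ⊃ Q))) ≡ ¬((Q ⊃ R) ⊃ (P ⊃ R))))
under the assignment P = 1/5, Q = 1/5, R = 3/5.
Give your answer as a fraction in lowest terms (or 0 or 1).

Q ⊃ Q = 1/5 ⊃ 1/5 = 1
(Q ⊃ Q) ∨ R = 1 ∨ 3/5 = 1
¬((Q ⊃ Q) ∨ R) = ¬1 = 0
¬P = ¬1/5 = 4/5
R ⊃ ¬P = 3/5 ⊃ 4/5 = 1
¬((Q ⊃ Q) ∨ R) ≡ (R ⊃ ¬P) = 0 ≡ 1 = 0
Q ∨ Q = 1/5 ∨ 1/5 = 1/5
¬(Q ∨ Q) = ¬1/5 = 4/5
¬Q = ¬1/5 = 4/5
¬(Q ∨ Q) ⊃ ¬Q = 4/5 ⊃ 4/5 = 1
(¬((Q ⊃ Q) ∨ R) ≡ (R ⊃ ¬P)) ⊃ (¬(Q ∨ Q) ⊃ ¬Q) = 0 ⊃ 1 = 1
¬R = ¬3/5 = 2/5
¬¬R = ¬2/5 = 3/5
¬Q = ¬1/5 = 4/5
R ≡ R = 3/5 ≡ 3/5 = 1
¬Q ∨ (R ≡ R) = 4/5 ∨ 1 = 1
¬¬R ≡ (¬Q ∨ (R ≡ R)) = 3/5 ≡ 1 = 3/5
¬Q = ¬1/5 = 4/5
P ⊃ Q = 1/5 ⊃ 1/5 = 1
¬Q ≡ (P ⊃ Q) = 4/5 ≡ 1 = 4/5
R ⊃ (¬Q ≡ (P ⊃ Q)) = 3/5 ⊃ 4/5 = 1
Q ⊃ R = 1/5 ⊃ 3/5 = 1
P ⊃ R = 1/5 ⊃ 3/5 = 1
(Q ⊃ R) ⊃ (P ⊃ R) = 1 ⊃ 1 = 1
¬((Q ⊃ R) ⊃ (P ⊃ R)) = ¬1 = 0
(R ⊃ (¬Q ≡ (P ⊃ Q))) ≡ ¬((Q ⊃ R) ⊃ (P ⊃ R)) = 1 ≡ 0 = 0
(¬¬R ≡ (¬Q ∨ (R ≡ R))) ∨ ((R ⊃ (¬Q ≡ (P ⊃ Q))) ≡ ¬((Q ⊃ R) ⊃ (P ⊃ R))) = 3/5 ∨ 0 = 3/5
((¬((Q ⊃ Q) ∨ R) ≡ (R ⊃ ¬P)) ⊃ (¬(Q ∨ Q) ⊃ ¬Q)) ⊃ ((¬¬R ≡ (¬Q ∨ (R ≡ R))) ∨ ((R ⊃ (¬Q ≡ (P ⊃ Q))) ≡ ¬((Q ⊃ R) ⊃ (P ⊃ R)))) = 1 ⊃ 3/5 = 3/5

3/5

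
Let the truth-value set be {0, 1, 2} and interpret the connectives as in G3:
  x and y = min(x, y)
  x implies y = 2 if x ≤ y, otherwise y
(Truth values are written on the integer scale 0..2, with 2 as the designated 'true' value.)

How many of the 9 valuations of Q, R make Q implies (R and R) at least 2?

6

Q = 0, R = 0 ↦ 2  ≥
Q = 0, R = 1 ↦ 2  ≥
Q = 0, R = 2 ↦ 2  ≥
Q = 1, R = 0 ↦ 0  <
Q = 1, R = 1 ↦ 2  ≥
Q = 1, R = 2 ↦ 2  ≥
Q = 2, R = 0 ↦ 0  <
Q = 2, R = 1 ↦ 1  <
Q = 2, R = 2 ↦ 2  ≥
So 6 of the 9 assignments meet the threshold.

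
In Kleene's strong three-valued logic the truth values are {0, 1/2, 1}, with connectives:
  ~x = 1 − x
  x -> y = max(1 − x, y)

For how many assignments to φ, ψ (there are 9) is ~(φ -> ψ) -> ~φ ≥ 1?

φ = 0, ψ = 0 ↦ 1  ≥
φ = 0, ψ = 1/2 ↦ 1  ≥
φ = 0, ψ = 1 ↦ 1  ≥
φ = 1/2, ψ = 0 ↦ 1/2  <
φ = 1/2, ψ = 1/2 ↦ 1/2  <
φ = 1/2, ψ = 1 ↦ 1  ≥
φ = 1, ψ = 0 ↦ 0  <
φ = 1, ψ = 1/2 ↦ 1/2  <
φ = 1, ψ = 1 ↦ 1  ≥
So 5 of the 9 assignments meet the threshold.

5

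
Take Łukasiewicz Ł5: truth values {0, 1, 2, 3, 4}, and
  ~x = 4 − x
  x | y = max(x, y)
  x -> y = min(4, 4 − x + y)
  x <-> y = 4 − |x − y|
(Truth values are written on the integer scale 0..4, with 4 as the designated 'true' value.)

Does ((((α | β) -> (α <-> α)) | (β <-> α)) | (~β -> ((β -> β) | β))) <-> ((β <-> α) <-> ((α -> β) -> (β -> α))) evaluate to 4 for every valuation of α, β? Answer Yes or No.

Counterexample: take α = 1, β = 0.
α | β = 1 | 0 = 1
α <-> α = 1 <-> 1 = 4
(α | β) -> (α <-> α) = 1 -> 4 = 4
β <-> α = 0 <-> 1 = 3
((α | β) -> (α <-> α)) | (β <-> α) = 4 | 3 = 4
~β = ~0 = 4
β -> β = 0 -> 0 = 4
(β -> β) | β = 4 | 0 = 4
~β -> ((β -> β) | β) = 4 -> 4 = 4
(((α | β) -> (α <-> α)) | (β <-> α)) | (~β -> ((β -> β) | β)) = 4 | 4 = 4
β <-> α = 0 <-> 1 = 3
α -> β = 1 -> 0 = 3
β -> α = 0 -> 1 = 4
(α -> β) -> (β -> α) = 3 -> 4 = 4
(β <-> α) <-> ((α -> β) -> (β -> α)) = 3 <-> 4 = 3
((((α | β) -> (α <-> α)) | (β <-> α)) | (~β -> ((β -> β) | β))) <-> ((β <-> α) <-> ((α -> β) -> (β -> α))) = 4 <-> 3 = 3
This gives 3 ≠ 4.

No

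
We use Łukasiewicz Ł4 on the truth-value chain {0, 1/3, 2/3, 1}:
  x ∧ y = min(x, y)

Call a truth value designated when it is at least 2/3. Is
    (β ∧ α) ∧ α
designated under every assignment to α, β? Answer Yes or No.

No

Counterexample: take α = 0, β = 0.
β ∧ α = 0 ∧ 0 = 0
(β ∧ α) ∧ α = 0 ∧ 0 = 0
This gives 0, which is below 2/3.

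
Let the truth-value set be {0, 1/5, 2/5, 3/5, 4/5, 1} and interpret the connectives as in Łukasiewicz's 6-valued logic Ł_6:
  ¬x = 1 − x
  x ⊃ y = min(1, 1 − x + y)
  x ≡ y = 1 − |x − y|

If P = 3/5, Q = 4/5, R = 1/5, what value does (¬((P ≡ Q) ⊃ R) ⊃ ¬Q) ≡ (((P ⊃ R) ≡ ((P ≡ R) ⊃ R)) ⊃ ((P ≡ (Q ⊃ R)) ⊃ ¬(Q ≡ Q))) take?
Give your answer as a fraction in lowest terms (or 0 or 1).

3/5

P ≡ Q = 3/5 ≡ 4/5 = 4/5
(P ≡ Q) ⊃ R = 4/5 ⊃ 1/5 = 2/5
¬((P ≡ Q) ⊃ R) = ¬2/5 = 3/5
¬Q = ¬4/5 = 1/5
¬((P ≡ Q) ⊃ R) ⊃ ¬Q = 3/5 ⊃ 1/5 = 3/5
P ⊃ R = 3/5 ⊃ 1/5 = 3/5
P ≡ R = 3/5 ≡ 1/5 = 3/5
(P ≡ R) ⊃ R = 3/5 ⊃ 1/5 = 3/5
(P ⊃ R) ≡ ((P ≡ R) ⊃ R) = 3/5 ≡ 3/5 = 1
Q ⊃ R = 4/5 ⊃ 1/5 = 2/5
P ≡ (Q ⊃ R) = 3/5 ≡ 2/5 = 4/5
Q ≡ Q = 4/5 ≡ 4/5 = 1
¬(Q ≡ Q) = ¬1 = 0
(P ≡ (Q ⊃ R)) ⊃ ¬(Q ≡ Q) = 4/5 ⊃ 0 = 1/5
((P ⊃ R) ≡ ((P ≡ R) ⊃ R)) ⊃ ((P ≡ (Q ⊃ R)) ⊃ ¬(Q ≡ Q)) = 1 ⊃ 1/5 = 1/5
(¬((P ≡ Q) ⊃ R) ⊃ ¬Q) ≡ (((P ⊃ R) ≡ ((P ≡ R) ⊃ R)) ⊃ ((P ≡ (Q ⊃ R)) ⊃ ¬(Q ≡ Q))) = 3/5 ≡ 1/5 = 3/5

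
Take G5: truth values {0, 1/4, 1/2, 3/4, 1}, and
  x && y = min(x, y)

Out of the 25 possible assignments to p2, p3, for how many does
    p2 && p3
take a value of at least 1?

1

value 1: 1 assignment (counts)
value 3/4: 3 assignments
value 1/2: 5 assignments
value 1/4: 7 assignments
value 0: 9 assignments
So 1 of the 25 assignments meets the threshold.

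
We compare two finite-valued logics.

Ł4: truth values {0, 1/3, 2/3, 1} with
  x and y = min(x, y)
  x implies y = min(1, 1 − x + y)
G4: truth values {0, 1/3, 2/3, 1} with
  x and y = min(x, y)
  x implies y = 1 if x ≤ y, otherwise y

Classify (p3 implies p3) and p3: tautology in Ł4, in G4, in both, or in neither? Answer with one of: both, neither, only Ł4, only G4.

neither

In Ł4: at p3 = 0 the value is 0 — not a tautology.
In G4: at p3 = 0 the value is 0 — not a tautology.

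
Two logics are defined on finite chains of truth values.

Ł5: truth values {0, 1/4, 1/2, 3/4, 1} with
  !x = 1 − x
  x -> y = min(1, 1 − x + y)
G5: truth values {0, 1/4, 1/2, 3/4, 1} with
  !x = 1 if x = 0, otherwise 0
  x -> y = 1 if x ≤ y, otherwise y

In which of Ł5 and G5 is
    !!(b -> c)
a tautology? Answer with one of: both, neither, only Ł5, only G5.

In Ł5: at b = 1/4, c = 0 the value is 3/4 — not a tautology.
In G5: at b = 1/4, c = 0 the value is 0 — not a tautology.

neither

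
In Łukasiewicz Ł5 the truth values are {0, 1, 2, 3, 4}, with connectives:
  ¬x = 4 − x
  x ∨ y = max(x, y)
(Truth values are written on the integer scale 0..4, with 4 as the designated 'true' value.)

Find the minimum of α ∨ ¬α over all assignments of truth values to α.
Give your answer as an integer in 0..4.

Take α = 2:
¬α = ¬2 = 2
α ∨ ¬α = 2 ∨ 2 = 2
No assignment yields a value below 2, so this is the minimum.

2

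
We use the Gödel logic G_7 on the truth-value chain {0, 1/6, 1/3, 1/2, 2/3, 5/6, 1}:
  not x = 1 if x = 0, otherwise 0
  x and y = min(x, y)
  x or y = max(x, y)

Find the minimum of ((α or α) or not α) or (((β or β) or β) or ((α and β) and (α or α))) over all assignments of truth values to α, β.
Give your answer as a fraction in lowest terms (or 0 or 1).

1/6

Take α = 1/6, β = 0:
α or α = 1/6 or 1/6 = 1/6
not α = not 1/6 = 0
(α or α) or not α = 1/6 or 0 = 1/6
β or β = 0 or 0 = 0
(β or β) or β = 0 or 0 = 0
α and β = 1/6 and 0 = 0
α or α = 1/6 or 1/6 = 1/6
(α and β) and (α or α) = 0 and 1/6 = 0
((β or β) or β) or ((α and β) and (α or α)) = 0 or 0 = 0
((α or α) or not α) or (((β or β) or β) or ((α and β) and (α or α))) = 1/6 or 0 = 1/6
No assignment yields a value below 1/6, so this is the minimum.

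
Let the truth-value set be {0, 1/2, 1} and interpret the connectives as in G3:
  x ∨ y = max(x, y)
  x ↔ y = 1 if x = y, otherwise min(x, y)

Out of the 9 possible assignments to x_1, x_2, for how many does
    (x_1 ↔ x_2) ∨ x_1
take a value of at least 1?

x_1 = 0, x_2 = 0 ↦ 1  ≥
x_1 = 0, x_2 = 1/2 ↦ 0  <
x_1 = 0, x_2 = 1 ↦ 0  <
x_1 = 1/2, x_2 = 0 ↦ 1/2  <
x_1 = 1/2, x_2 = 1/2 ↦ 1  ≥
x_1 = 1/2, x_2 = 1 ↦ 1/2  <
x_1 = 1, x_2 = 0 ↦ 1  ≥
x_1 = 1, x_2 = 1/2 ↦ 1  ≥
x_1 = 1, x_2 = 1 ↦ 1  ≥
So 5 of the 9 assignments meet the threshold.

5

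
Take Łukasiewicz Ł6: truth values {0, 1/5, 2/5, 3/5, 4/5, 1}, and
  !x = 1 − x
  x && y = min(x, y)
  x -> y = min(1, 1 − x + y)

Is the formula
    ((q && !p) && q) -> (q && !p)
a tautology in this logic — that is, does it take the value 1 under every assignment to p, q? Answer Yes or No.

At p = 3/5, q = 1/5, for instance:
!p = !3/5 = 2/5
q && !p = 1/5 && 2/5 = 1/5
(q && !p) && q = 1/5 && 1/5 = 1/5
((q && !p) && q) -> (q && !p) = 1/5 -> 1/5 = 1
and checking the remaining 35 assignments likewise gives ≥ 1 in every case.

Yes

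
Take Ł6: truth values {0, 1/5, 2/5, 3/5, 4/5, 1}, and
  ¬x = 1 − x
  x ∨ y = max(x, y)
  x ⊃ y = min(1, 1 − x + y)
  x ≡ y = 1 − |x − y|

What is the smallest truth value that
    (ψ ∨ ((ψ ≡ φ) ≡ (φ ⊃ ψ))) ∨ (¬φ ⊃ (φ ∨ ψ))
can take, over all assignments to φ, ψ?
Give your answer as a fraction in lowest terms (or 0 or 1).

3/5

Take φ = 0, ψ = 2/5:
ψ ≡ φ = 2/5 ≡ 0 = 3/5
φ ⊃ ψ = 0 ⊃ 2/5 = 1
(ψ ≡ φ) ≡ (φ ⊃ ψ) = 3/5 ≡ 1 = 3/5
ψ ∨ ((ψ ≡ φ) ≡ (φ ⊃ ψ)) = 2/5 ∨ 3/5 = 3/5
¬φ = ¬0 = 1
φ ∨ ψ = 0 ∨ 2/5 = 2/5
¬φ ⊃ (φ ∨ ψ) = 1 ⊃ 2/5 = 2/5
(ψ ∨ ((ψ ≡ φ) ≡ (φ ⊃ ψ))) ∨ (¬φ ⊃ (φ ∨ ψ)) = 3/5 ∨ 2/5 = 3/5
No assignment yields a value below 3/5, so this is the minimum.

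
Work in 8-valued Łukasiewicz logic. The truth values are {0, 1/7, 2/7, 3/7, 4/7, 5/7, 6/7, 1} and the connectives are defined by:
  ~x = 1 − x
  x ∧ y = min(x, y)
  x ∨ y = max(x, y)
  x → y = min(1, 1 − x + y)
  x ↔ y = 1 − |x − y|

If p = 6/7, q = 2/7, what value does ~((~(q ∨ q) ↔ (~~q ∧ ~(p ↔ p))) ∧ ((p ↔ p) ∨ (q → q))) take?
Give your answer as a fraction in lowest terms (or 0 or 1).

5/7

q ∨ q = 2/7 ∨ 2/7 = 2/7
~(q ∨ q) = ~2/7 = 5/7
~q = ~2/7 = 5/7
~~q = ~5/7 = 2/7
p ↔ p = 6/7 ↔ 6/7 = 1
~(p ↔ p) = ~1 = 0
~~q ∧ ~(p ↔ p) = 2/7 ∧ 0 = 0
~(q ∨ q) ↔ (~~q ∧ ~(p ↔ p)) = 5/7 ↔ 0 = 2/7
p ↔ p = 6/7 ↔ 6/7 = 1
q → q = 2/7 → 2/7 = 1
(p ↔ p) ∨ (q → q) = 1 ∨ 1 = 1
(~(q ∨ q) ↔ (~~q ∧ ~(p ↔ p))) ∧ ((p ↔ p) ∨ (q → q)) = 2/7 ∧ 1 = 2/7
~((~(q ∨ q) ↔ (~~q ∧ ~(p ↔ p))) ∧ ((p ↔ p) ∨ (q → q))) = ~2/7 = 5/7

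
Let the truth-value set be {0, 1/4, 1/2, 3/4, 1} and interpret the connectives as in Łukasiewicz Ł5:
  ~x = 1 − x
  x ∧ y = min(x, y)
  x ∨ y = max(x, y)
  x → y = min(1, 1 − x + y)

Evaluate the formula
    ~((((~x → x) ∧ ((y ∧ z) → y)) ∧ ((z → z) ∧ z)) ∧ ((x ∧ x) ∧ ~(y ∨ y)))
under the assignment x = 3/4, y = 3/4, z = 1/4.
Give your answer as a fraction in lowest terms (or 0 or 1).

3/4

~x = ~3/4 = 1/4
~x → x = 1/4 → 3/4 = 1
y ∧ z = 3/4 ∧ 1/4 = 1/4
(y ∧ z) → y = 1/4 → 3/4 = 1
(~x → x) ∧ ((y ∧ z) → y) = 1 ∧ 1 = 1
z → z = 1/4 → 1/4 = 1
(z → z) ∧ z = 1 ∧ 1/4 = 1/4
((~x → x) ∧ ((y ∧ z) → y)) ∧ ((z → z) ∧ z) = 1 ∧ 1/4 = 1/4
x ∧ x = 3/4 ∧ 3/4 = 3/4
y ∨ y = 3/4 ∨ 3/4 = 3/4
~(y ∨ y) = ~3/4 = 1/4
(x ∧ x) ∧ ~(y ∨ y) = 3/4 ∧ 1/4 = 1/4
(((~x → x) ∧ ((y ∧ z) → y)) ∧ ((z → z) ∧ z)) ∧ ((x ∧ x) ∧ ~(y ∨ y)) = 1/4 ∧ 1/4 = 1/4
~((((~x → x) ∧ ((y ∧ z) → y)) ∧ ((z → z) ∧ z)) ∧ ((x ∧ x) ∧ ~(y ∨ y))) = ~1/4 = 3/4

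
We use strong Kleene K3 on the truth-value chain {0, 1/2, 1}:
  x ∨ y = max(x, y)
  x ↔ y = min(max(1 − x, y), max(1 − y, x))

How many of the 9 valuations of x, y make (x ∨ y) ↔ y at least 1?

4

x = 0, y = 0 ↦ 1  ≥
x = 0, y = 1/2 ↦ 1/2  <
x = 0, y = 1 ↦ 1  ≥
x = 1/2, y = 0 ↦ 1/2  <
x = 1/2, y = 1/2 ↦ 1/2  <
x = 1/2, y = 1 ↦ 1  ≥
x = 1, y = 0 ↦ 0  <
x = 1, y = 1/2 ↦ 1/2  <
x = 1, y = 1 ↦ 1  ≥
So 4 of the 9 assignments meet the threshold.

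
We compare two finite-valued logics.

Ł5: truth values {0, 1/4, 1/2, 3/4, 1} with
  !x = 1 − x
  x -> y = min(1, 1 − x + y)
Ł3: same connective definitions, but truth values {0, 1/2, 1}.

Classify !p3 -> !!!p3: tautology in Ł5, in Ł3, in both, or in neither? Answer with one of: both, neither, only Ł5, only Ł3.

both

In Ł5: every assignment gives 1 — tautology.
In Ł3: every assignment gives 1 — tautology.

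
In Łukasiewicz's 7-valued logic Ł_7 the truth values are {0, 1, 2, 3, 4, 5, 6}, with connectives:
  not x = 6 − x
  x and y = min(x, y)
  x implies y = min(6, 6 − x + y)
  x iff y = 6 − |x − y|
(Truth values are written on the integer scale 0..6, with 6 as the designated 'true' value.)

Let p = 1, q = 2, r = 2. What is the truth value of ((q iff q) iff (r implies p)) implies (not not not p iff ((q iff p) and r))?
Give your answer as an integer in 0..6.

q iff q = 2 iff 2 = 6
r implies p = 2 implies 1 = 5
(q iff q) iff (r implies p) = 6 iff 5 = 5
not p = not 1 = 5
not not p = not 5 = 1
not not not p = not 1 = 5
q iff p = 2 iff 1 = 5
(q iff p) and r = 5 and 2 = 2
not not not p iff ((q iff p) and r) = 5 iff 2 = 3
((q iff q) iff (r implies p)) implies (not not not p iff ((q iff p) and r)) = 5 implies 3 = 4

4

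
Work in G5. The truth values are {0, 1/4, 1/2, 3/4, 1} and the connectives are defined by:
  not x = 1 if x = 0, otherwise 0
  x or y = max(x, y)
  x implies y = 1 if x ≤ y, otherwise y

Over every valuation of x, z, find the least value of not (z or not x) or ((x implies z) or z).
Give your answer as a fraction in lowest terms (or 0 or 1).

Take x = 1/2, z = 1/4:
not x = not 1/2 = 0
z or not x = 1/4 or 0 = 1/4
not (z or not x) = not 1/4 = 0
x implies z = 1/2 implies 1/4 = 1/4
(x implies z) or z = 1/4 or 1/4 = 1/4
not (z or not x) or ((x implies z) or z) = 0 or 1/4 = 1/4
No assignment yields a value below 1/4, so this is the minimum.

1/4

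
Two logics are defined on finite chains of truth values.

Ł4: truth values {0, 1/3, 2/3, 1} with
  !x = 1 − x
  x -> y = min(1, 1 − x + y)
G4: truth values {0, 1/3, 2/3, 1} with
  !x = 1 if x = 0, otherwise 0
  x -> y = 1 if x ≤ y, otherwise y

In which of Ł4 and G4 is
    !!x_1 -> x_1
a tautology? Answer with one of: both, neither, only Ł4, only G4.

In Ł4: every assignment gives 1 — tautology.
In G4: at x_1 = 1/3 the value is 1/3 — not a tautology.

only Ł4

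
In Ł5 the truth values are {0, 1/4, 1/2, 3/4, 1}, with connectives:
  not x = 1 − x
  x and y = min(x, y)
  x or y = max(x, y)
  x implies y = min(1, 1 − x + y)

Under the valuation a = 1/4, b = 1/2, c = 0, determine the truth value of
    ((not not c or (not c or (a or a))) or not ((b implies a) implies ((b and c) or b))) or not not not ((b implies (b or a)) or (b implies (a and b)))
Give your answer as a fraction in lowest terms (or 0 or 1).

1

not c = not 0 = 1
not not c = not 1 = 0
not c = not 0 = 1
a or a = 1/4 or 1/4 = 1/4
not c or (a or a) = 1 or 1/4 = 1
not not c or (not c or (a or a)) = 0 or 1 = 1
b implies a = 1/2 implies 1/4 = 3/4
b and c = 1/2 and 0 = 0
(b and c) or b = 0 or 1/2 = 1/2
(b implies a) implies ((b and c) or b) = 3/4 implies 1/2 = 3/4
not ((b implies a) implies ((b and c) or b)) = not 3/4 = 1/4
(not not c or (not c or (a or a))) or not ((b implies a) implies ((b and c) or b)) = 1 or 1/4 = 1
b or a = 1/2 or 1/4 = 1/2
b implies (b or a) = 1/2 implies 1/2 = 1
a and b = 1/4 and 1/2 = 1/4
b implies (a and b) = 1/2 implies 1/4 = 3/4
(b implies (b or a)) or (b implies (a and b)) = 1 or 3/4 = 1
not ((b implies (b or a)) or (b implies (a and b))) = not 1 = 0
not not ((b implies (b or a)) or (b implies (a and b))) = not 0 = 1
not not not ((b implies (b or a)) or (b implies (a and b))) = not 1 = 0
((not not c or (not c or (a or a))) or not ((b implies a) implies ((b and c) or b))) or not not not ((b implies (b or a)) or (b implies (a and b))) = 1 or 0 = 1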